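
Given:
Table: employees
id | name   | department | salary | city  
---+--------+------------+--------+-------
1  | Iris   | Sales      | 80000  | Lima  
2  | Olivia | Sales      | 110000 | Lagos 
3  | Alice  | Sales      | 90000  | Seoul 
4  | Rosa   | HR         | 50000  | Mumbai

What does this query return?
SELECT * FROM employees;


SELECT * returns all 4 rows with all columns

4 rows:
1, Iris, Sales, 80000, Lima
2, Olivia, Sales, 110000, Lagos
3, Alice, Sales, 90000, Seoul
4, Rosa, HR, 50000, Mumbai


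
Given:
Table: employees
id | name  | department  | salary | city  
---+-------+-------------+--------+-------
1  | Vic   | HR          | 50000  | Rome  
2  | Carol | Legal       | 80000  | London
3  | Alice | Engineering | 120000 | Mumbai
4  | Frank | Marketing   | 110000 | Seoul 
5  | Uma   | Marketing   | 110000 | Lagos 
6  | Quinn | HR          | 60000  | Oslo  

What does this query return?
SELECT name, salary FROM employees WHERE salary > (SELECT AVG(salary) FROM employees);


Subquery: AVG(salary) = 88333.33
Filtering: salary > 88333.33
  Alice (120000) -> MATCH
  Frank (110000) -> MATCH
  Uma (110000) -> MATCH


3 rows:
Alice, 120000
Frank, 110000
Uma, 110000


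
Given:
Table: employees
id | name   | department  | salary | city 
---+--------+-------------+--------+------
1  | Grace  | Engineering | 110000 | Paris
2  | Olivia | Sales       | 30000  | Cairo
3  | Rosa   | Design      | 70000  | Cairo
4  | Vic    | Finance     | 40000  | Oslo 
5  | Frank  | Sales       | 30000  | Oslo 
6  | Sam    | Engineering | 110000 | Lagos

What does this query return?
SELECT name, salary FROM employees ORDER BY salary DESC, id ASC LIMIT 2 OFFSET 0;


Sort by salary DESC (id ASC tiebreak), then skip 0 and take 2
Rows 1 through 2

2 rows:
Grace, 110000
Sam, 110000


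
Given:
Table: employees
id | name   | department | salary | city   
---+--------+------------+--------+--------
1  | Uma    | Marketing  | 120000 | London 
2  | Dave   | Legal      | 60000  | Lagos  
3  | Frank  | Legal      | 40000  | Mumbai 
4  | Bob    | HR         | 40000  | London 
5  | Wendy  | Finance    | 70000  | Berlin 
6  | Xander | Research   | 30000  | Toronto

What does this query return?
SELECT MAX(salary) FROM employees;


Salaries: 120000, 60000, 40000, 40000, 70000, 30000
MAX = 120000

120000


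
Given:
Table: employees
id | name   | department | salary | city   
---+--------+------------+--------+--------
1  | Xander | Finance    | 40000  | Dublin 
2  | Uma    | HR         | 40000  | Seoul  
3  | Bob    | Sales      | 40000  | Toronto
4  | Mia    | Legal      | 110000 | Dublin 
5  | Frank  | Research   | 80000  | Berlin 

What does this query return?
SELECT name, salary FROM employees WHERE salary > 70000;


Filtering: salary > 70000
Matching: 2 rows

2 rows:
Mia, 110000
Frank, 80000


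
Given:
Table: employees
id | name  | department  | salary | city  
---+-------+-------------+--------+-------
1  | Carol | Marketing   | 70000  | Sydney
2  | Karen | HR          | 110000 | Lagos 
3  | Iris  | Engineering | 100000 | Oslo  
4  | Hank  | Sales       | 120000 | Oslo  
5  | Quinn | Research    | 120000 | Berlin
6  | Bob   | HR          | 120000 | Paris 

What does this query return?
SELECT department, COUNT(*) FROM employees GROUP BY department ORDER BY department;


Assigning each row to its department group:
  Carol -> Marketing
  Karen -> HR
  Iris -> Engineering
  Hank -> Sales
  Quinn -> Research
  Bob -> HR


5 groups:
Engineering, 1
HR, 2
Marketing, 1
Research, 1
Sales, 1


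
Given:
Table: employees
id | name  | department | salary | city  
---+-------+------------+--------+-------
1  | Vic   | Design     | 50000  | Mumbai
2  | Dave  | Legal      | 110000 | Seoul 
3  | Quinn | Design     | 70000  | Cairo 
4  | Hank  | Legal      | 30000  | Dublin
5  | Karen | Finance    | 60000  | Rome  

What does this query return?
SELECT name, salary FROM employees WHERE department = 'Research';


Filtering: department = 'Research'
Matching rows: 0

Empty result set (0 rows)


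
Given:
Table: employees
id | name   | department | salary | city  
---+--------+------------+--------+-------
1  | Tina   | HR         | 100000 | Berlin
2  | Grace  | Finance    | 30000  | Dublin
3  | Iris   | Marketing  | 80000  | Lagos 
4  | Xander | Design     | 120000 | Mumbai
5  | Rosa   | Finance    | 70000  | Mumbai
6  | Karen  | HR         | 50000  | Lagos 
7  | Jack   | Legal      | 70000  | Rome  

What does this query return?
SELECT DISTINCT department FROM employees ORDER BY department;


All 'department' values (row order): HR, Finance, Marketing, Design, Finance, HR, Legal
Removing duplicates leaves 5 unique value(s).

5 values:
Design
Finance
HR
Legal
Marketing


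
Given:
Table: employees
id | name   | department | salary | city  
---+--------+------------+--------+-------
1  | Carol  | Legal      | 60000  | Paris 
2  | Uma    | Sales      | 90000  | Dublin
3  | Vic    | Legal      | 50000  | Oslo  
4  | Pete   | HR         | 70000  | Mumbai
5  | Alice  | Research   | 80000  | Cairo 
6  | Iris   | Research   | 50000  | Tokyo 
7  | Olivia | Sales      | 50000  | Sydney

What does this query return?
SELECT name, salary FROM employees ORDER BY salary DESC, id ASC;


Sorting by salary DESC, then id ASC for ties

7 rows:
Uma, 90000
Alice, 80000
Pete, 70000
Carol, 60000
Vic, 50000
Iris, 50000
Olivia, 50000


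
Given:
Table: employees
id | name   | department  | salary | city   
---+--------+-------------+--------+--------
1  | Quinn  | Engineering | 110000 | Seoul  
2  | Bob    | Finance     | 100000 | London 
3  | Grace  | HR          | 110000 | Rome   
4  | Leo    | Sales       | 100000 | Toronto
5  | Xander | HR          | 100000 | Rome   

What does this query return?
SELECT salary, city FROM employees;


Projecting columns: salary, city

5 rows:
110000, Seoul
100000, London
110000, Rome
100000, Toronto
100000, Rome


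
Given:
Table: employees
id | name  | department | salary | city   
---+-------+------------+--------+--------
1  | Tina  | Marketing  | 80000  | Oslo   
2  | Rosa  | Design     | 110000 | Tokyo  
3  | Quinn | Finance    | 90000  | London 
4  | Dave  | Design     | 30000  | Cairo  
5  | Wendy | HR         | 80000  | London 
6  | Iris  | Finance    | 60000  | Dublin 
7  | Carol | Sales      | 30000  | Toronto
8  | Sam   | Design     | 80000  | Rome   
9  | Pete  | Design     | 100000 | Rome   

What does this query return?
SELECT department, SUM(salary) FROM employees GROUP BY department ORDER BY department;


Summing salary within each department:
  Design: 110000 + 30000 + 80000 + 100000 = 320000
  Finance: 90000 + 60000 = 150000
  HR: 80000 = 80000
  Marketing: 80000 = 80000
  Sales: 30000 = 30000


5 groups:
Design, 320000
Finance, 150000
HR, 80000
Marketing, 80000
Sales, 30000


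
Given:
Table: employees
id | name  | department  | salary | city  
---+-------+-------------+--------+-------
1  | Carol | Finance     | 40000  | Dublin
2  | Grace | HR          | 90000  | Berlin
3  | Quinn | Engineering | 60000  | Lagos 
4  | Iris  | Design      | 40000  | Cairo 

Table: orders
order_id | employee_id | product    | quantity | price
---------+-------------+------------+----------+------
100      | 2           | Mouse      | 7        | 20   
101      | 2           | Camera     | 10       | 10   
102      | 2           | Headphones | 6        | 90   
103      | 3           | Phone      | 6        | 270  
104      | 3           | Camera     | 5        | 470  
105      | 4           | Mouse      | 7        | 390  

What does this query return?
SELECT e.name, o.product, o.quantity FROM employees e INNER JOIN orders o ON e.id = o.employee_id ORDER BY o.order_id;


Joining employees.id = orders.employee_id:
  employee Grace (id=2) -> order Mouse
  employee Grace (id=2) -> order Camera
  employee Grace (id=2) -> order Headphones
  employee Quinn (id=3) -> order Phone
  employee Quinn (id=3) -> order Camera
  employee Iris (id=4) -> order Mouse


6 rows:
Grace, Mouse, 7
Grace, Camera, 10
Grace, Headphones, 6
Quinn, Phone, 6
Quinn, Camera, 5
Iris, Mouse, 7


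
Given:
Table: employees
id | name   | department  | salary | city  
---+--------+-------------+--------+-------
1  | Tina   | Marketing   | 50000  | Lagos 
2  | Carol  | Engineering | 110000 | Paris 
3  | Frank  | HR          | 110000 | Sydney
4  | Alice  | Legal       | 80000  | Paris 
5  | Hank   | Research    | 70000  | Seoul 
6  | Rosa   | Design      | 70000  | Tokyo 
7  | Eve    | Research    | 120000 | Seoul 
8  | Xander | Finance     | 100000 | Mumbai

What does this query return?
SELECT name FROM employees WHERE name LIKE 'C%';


LIKE 'C%' matches names starting with 'C'
Matching: 1

1 rows:
Carol


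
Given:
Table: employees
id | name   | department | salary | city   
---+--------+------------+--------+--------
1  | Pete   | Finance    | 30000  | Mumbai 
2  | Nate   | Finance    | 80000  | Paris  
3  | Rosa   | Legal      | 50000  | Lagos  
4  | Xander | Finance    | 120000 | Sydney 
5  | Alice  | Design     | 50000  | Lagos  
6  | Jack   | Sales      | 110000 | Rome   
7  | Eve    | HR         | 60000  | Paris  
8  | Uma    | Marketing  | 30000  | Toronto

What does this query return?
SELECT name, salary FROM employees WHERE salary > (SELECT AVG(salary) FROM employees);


Subquery: AVG(salary) = 66250.0
Filtering: salary > 66250.0
  Nate (80000) -> MATCH
  Xander (120000) -> MATCH
  Jack (110000) -> MATCH


3 rows:
Nate, 80000
Xander, 120000
Jack, 110000


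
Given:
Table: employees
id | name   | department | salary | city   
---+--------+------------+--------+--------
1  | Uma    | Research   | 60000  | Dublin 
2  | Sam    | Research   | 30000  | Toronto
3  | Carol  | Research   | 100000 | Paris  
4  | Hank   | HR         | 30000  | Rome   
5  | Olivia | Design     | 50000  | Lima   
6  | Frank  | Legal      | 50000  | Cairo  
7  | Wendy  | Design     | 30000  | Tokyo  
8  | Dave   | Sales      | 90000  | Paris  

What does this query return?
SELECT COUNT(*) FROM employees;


COUNT(*) counts all rows

8


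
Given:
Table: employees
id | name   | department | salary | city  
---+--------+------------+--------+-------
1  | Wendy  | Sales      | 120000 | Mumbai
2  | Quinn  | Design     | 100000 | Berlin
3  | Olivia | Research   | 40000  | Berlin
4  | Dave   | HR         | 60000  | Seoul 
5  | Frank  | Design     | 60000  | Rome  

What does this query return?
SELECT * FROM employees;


SELECT * returns all 5 rows with all columns

5 rows:
1, Wendy, Sales, 120000, Mumbai
2, Quinn, Design, 100000, Berlin
3, Olivia, Research, 40000, Berlin
4, Dave, HR, 60000, Seoul
5, Frank, Design, 60000, Rome


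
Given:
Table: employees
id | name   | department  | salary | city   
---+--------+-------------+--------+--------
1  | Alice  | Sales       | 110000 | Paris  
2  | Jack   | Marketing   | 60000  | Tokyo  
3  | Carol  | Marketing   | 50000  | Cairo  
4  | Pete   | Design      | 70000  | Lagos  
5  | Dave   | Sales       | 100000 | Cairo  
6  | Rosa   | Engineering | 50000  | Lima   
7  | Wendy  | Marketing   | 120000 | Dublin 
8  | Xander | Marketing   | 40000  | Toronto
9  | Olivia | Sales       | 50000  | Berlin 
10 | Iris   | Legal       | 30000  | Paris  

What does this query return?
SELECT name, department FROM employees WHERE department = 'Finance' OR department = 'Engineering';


Filtering: department = 'Finance' OR 'Engineering'
Matching: 1 rows

1 rows:
Rosa, Engineering


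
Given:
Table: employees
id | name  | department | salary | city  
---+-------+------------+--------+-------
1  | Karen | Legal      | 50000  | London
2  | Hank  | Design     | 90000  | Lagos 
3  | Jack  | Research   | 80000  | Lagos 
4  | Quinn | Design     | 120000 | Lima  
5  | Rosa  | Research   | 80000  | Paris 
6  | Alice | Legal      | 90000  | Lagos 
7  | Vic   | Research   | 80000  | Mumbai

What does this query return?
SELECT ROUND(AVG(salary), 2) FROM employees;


SUM(salary) = 590000
COUNT = 7
ROUND(AVG, 2) = ROUND(590000 / 7, 2) = 84285.71

84285.71


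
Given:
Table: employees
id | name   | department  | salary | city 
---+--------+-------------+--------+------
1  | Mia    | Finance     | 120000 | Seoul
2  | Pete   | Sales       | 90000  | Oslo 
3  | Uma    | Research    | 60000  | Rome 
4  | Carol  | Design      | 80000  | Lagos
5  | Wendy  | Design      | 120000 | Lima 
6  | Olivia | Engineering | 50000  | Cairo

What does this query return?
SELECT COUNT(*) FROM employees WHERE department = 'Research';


Counting rows where department = 'Research'
  Uma -> MATCH


1


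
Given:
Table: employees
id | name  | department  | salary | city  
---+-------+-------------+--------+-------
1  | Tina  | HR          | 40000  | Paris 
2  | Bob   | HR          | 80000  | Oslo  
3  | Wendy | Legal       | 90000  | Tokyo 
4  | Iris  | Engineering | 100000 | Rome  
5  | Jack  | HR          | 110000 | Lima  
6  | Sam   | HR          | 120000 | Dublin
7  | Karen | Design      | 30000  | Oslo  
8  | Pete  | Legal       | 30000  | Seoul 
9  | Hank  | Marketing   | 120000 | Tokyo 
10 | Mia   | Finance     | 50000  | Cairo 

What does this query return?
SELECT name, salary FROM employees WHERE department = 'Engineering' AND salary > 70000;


Filtering: department = 'Engineering' AND salary > 70000
Matching: 1 rows

1 rows:
Iris, 100000


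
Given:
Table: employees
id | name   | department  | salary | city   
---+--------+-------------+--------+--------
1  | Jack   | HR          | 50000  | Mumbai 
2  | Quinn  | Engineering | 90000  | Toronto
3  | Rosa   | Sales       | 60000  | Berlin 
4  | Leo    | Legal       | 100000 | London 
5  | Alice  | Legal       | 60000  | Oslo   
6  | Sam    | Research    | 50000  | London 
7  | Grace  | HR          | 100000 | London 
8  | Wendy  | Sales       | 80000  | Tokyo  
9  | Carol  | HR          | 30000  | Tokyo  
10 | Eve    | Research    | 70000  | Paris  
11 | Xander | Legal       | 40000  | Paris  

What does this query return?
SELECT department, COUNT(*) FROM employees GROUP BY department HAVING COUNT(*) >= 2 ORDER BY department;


Groups with count >= 2:
  HR: 3 -> PASS
  Legal: 3 -> PASS
  Research: 2 -> PASS
  Sales: 2 -> PASS
  Engineering: 1 -> filtered out


4 groups:
HR, 3
Legal, 3
Research, 2
Sales, 2


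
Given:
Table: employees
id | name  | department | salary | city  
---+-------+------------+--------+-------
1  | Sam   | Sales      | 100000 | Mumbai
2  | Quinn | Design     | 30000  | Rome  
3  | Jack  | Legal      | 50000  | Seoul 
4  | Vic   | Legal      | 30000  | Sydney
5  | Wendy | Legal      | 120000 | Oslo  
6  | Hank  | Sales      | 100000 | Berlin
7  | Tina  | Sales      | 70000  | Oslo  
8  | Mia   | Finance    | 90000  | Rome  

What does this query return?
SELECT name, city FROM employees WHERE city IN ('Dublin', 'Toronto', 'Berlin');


Filtering: city IN ('Dublin', 'Toronto', 'Berlin')
Matching: 1 rows

1 rows:
Hank, Berlin


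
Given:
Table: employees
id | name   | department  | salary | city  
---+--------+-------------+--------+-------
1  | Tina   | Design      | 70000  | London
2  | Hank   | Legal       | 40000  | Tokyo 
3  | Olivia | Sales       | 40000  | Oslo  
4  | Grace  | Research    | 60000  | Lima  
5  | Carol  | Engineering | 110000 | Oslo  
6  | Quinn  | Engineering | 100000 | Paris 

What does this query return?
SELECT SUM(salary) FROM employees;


SUM(salary) = 70000 + 40000 + 40000 + 60000 + 110000 + 100000 = 420000

420000


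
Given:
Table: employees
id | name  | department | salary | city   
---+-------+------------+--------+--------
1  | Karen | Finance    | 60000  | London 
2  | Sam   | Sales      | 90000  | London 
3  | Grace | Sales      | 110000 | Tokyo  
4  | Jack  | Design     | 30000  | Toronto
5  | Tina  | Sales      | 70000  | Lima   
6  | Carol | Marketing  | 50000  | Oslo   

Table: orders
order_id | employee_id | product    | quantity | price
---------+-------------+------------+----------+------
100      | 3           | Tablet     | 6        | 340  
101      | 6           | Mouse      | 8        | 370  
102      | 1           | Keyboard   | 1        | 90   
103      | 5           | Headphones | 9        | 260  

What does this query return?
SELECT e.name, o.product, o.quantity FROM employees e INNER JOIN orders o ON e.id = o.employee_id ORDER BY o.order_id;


Joining employees.id = orders.employee_id:
  employee Grace (id=3) -> order Tablet
  employee Carol (id=6) -> order Mouse
  employee Karen (id=1) -> order Keyboard
  employee Tina (id=5) -> order Headphones


4 rows:
Grace, Tablet, 6
Carol, Mouse, 8
Karen, Keyboard, 1
Tina, Headphones, 9


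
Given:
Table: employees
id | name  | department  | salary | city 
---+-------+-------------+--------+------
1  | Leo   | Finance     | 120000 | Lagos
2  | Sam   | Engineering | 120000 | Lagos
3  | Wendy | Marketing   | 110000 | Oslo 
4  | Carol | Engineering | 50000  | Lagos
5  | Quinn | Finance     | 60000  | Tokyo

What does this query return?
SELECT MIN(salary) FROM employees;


Salaries: 120000, 120000, 110000, 50000, 60000
MIN = 50000

50000


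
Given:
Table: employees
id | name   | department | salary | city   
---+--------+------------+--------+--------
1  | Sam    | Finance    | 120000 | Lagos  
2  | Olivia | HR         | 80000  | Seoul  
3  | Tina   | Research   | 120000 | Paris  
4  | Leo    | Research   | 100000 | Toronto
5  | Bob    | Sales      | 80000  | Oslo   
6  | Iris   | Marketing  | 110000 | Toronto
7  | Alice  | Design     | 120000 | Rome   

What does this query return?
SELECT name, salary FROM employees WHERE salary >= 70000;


Filtering: salary >= 70000
Matching: 7 rows

7 rows:
Sam, 120000
Olivia, 80000
Tina, 120000
Leo, 100000
Bob, 80000
Iris, 110000
Alice, 120000


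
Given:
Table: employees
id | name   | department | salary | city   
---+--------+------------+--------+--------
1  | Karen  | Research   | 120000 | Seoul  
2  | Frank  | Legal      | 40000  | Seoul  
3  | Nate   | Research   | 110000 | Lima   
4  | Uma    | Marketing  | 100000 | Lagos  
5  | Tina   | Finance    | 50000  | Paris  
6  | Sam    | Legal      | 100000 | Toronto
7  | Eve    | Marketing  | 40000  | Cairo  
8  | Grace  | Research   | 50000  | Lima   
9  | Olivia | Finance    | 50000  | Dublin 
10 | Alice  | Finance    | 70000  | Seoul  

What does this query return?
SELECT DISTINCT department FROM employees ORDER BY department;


All 'department' values (row order): Research, Legal, Research, Marketing, Finance, Legal, Marketing, Research, Finance, Finance
Removing duplicates leaves 4 unique value(s).

4 values:
Finance
Legal
Marketing
Research


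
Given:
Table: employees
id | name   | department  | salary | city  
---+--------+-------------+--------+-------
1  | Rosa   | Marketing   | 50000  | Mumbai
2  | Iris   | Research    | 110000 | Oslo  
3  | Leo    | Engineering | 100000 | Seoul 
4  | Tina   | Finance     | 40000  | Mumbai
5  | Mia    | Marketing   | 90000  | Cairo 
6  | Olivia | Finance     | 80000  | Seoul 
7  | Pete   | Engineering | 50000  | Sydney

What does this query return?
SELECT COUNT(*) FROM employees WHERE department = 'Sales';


Counting rows where department = 'Sales'


0


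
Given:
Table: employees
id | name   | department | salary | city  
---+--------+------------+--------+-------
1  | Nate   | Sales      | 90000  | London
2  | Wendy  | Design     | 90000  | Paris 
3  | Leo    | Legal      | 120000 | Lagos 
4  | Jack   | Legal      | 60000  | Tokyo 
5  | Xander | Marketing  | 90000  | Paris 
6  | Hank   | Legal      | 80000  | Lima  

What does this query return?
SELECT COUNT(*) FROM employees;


COUNT(*) counts all rows

6


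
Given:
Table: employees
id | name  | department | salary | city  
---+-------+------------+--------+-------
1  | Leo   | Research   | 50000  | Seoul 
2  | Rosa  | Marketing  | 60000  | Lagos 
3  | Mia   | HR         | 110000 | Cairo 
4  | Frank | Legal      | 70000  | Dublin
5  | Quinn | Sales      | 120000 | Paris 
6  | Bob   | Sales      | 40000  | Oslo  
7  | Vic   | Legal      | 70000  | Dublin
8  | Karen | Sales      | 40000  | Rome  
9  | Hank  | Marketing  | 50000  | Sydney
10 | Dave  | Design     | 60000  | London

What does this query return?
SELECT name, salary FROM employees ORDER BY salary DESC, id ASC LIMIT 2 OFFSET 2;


Sort by salary DESC (id ASC tiebreak), then skip 2 and take 2
Rows 3 through 4

2 rows:
Frank, 70000
Vic, 70000


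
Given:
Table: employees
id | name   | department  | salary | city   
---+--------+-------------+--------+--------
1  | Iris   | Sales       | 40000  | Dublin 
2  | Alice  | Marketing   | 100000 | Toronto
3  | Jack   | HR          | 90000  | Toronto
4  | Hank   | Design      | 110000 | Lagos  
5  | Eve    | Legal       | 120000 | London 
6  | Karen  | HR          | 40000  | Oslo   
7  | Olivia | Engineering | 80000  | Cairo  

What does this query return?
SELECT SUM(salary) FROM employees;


SUM(salary) = 40000 + 100000 + 90000 + 110000 + 120000 + 40000 + 80000 = 580000

580000


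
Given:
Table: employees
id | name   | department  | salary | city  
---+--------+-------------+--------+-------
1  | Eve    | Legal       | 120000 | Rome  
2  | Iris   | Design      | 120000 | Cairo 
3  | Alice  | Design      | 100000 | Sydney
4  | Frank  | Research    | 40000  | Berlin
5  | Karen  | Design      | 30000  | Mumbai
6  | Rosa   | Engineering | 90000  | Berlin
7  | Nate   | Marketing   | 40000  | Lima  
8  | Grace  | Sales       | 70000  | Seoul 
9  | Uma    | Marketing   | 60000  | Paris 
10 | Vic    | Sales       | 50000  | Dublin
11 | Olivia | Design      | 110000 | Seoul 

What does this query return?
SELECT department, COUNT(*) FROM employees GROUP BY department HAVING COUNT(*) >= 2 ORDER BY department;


Groups with count >= 2:
  Design: 4 -> PASS
  Marketing: 2 -> PASS
  Sales: 2 -> PASS
  Engineering: 1 -> filtered out
  Legal: 1 -> filtered out
  Research: 1 -> filtered out


3 groups:
Design, 4
Marketing, 2
Sales, 2


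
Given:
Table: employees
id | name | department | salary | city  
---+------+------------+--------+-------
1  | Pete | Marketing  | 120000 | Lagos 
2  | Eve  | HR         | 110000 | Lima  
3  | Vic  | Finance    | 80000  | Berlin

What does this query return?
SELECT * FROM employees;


SELECT * returns all 3 rows with all columns

3 rows:
1, Pete, Marketing, 120000, Lagos
2, Eve, HR, 110000, Lima
3, Vic, Finance, 80000, Berlin


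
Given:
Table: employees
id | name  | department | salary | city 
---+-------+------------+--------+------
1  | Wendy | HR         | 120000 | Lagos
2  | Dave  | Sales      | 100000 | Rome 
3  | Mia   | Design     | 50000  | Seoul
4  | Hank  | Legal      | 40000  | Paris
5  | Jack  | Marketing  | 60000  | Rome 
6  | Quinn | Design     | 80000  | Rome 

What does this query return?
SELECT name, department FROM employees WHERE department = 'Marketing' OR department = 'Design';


Filtering: department = 'Marketing' OR 'Design'
Matching: 3 rows

3 rows:
Mia, Design
Jack, Marketing
Quinn, Design


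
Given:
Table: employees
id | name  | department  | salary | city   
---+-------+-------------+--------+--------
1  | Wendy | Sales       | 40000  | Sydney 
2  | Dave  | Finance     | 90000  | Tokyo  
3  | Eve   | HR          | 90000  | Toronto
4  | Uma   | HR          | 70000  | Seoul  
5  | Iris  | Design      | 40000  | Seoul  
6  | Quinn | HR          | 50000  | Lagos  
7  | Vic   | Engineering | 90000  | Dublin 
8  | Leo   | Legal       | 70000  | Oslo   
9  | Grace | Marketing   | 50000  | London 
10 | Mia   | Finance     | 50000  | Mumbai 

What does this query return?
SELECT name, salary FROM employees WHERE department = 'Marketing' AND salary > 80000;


Filtering: department = 'Marketing' AND salary > 80000
Matching: 0 rows

Empty result set (0 rows)


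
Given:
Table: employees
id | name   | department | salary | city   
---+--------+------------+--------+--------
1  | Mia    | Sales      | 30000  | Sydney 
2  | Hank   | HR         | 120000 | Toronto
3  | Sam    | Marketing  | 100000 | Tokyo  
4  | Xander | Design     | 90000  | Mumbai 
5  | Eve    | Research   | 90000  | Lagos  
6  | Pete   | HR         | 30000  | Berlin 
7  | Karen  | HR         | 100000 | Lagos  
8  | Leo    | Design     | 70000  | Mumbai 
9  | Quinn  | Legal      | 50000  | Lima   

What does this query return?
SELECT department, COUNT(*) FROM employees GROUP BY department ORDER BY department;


Assigning each row to its department group:
  Mia -> Sales
  Hank -> HR
  Sam -> Marketing
  Xander -> Design
  Eve -> Research
  Pete -> HR
  Karen -> HR
  Leo -> Design
  Quinn -> Legal


6 groups:
Design, 2
HR, 3
Legal, 1
Marketing, 1
Research, 1
Sales, 1


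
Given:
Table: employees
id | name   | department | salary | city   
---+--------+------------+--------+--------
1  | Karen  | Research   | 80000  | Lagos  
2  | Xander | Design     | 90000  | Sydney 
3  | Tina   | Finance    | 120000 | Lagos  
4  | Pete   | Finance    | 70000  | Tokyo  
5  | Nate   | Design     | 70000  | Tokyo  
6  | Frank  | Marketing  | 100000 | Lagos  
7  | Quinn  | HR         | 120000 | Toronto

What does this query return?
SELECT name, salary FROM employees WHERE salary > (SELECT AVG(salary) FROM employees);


Subquery: AVG(salary) = 92857.14
Filtering: salary > 92857.14
  Tina (120000) -> MATCH
  Frank (100000) -> MATCH
  Quinn (120000) -> MATCH


3 rows:
Tina, 120000
Frank, 100000
Quinn, 120000


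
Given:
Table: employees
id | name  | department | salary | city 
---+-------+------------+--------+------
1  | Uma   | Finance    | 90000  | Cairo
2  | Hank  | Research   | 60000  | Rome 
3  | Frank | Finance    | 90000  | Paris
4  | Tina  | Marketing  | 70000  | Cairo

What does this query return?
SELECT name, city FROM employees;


Projecting columns: name, city

4 rows:
Uma, Cairo
Hank, Rome
Frank, Paris
Tina, Cairo


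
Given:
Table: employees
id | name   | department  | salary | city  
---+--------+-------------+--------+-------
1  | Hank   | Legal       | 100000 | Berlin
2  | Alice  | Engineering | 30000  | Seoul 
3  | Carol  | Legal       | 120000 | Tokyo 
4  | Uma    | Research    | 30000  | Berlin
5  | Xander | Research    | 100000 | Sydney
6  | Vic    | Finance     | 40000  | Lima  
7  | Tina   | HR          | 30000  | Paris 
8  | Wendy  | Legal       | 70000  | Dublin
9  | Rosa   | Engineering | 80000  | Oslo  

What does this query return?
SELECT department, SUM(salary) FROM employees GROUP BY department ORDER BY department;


Summing salary within each department:
  Engineering: 30000 + 80000 = 110000
  Finance: 40000 = 40000
  HR: 30000 = 30000
  Legal: 100000 + 120000 + 70000 = 290000
  Research: 30000 + 100000 = 130000


5 groups:
Engineering, 110000
Finance, 40000
HR, 30000
Legal, 290000
Research, 130000


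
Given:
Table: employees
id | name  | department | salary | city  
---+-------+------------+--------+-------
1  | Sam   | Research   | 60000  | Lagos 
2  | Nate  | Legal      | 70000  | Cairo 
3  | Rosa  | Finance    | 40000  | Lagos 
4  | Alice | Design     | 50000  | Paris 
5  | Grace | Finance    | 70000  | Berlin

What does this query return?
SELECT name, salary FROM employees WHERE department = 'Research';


Filtering: department = 'Research'
Matching rows: 1

1 rows:
Sam, 60000


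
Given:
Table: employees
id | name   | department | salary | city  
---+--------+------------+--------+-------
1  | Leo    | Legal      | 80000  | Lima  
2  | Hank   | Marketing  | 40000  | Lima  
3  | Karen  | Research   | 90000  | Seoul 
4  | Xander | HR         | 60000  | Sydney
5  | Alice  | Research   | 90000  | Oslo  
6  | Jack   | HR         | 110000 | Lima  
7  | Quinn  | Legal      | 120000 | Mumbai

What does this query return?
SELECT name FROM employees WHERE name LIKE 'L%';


LIKE 'L%' matches names starting with 'L'
Matching: 1

1 rows:
Leo


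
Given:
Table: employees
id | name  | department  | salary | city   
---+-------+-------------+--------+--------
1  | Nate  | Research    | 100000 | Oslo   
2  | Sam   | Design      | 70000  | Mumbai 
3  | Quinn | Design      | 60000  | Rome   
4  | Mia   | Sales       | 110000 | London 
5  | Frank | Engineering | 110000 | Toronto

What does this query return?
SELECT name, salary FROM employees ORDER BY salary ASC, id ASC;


Sorting by salary ASC, then id ASC for ties

5 rows:
Quinn, 60000
Sam, 70000
Nate, 100000
Mia, 110000
Frank, 110000


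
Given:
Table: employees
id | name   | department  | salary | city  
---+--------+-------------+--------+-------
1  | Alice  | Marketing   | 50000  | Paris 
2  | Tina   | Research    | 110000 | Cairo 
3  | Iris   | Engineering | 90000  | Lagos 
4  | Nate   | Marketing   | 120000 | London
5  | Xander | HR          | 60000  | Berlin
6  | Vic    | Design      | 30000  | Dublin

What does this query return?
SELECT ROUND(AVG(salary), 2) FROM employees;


SUM(salary) = 460000
COUNT = 6
ROUND(AVG, 2) = ROUND(460000 / 6, 2) = 76666.67

76666.67


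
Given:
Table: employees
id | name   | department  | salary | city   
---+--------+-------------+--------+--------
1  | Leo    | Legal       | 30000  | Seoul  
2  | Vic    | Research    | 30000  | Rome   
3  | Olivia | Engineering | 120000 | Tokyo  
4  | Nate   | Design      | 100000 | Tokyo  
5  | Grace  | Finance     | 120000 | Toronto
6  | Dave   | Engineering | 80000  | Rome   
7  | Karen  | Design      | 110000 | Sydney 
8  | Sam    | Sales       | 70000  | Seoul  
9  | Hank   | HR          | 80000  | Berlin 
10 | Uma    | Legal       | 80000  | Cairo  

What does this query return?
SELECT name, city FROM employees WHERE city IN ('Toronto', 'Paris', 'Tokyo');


Filtering: city IN ('Toronto', 'Paris', 'Tokyo')
Matching: 3 rows

3 rows:
Olivia, Tokyo
Nate, Tokyo
Grace, Toronto


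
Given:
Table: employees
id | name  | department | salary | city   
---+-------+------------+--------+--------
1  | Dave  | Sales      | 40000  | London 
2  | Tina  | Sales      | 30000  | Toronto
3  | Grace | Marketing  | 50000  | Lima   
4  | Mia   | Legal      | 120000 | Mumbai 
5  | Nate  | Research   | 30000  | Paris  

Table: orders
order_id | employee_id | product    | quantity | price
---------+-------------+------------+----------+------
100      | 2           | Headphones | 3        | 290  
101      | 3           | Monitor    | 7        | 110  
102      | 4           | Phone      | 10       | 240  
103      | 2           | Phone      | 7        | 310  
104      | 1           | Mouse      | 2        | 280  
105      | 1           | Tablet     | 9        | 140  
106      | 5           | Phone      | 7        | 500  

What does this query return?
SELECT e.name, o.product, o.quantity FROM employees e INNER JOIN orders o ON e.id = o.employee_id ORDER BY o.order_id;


Joining employees.id = orders.employee_id:
  employee Tina (id=2) -> order Headphones
  employee Grace (id=3) -> order Monitor
  employee Mia (id=4) -> order Phone
  employee Tina (id=2) -> order Phone
  employee Dave (id=1) -> order Mouse
  employee Dave (id=1) -> order Tablet
  employee Nate (id=5) -> order Phone


7 rows:
Tina, Headphones, 3
Grace, Monitor, 7
Mia, Phone, 10
Tina, Phone, 7
Dave, Mouse, 2
Dave, Tablet, 9
Nate, Phone, 7


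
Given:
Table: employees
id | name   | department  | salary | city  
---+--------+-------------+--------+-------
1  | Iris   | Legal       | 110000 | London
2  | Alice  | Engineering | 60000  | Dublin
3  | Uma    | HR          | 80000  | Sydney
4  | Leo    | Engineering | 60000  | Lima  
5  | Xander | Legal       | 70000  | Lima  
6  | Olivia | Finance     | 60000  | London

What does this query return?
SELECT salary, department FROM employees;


Projecting columns: salary, department

6 rows:
110000, Legal
60000, Engineering
80000, HR
60000, Engineering
70000, Legal
60000, Finance


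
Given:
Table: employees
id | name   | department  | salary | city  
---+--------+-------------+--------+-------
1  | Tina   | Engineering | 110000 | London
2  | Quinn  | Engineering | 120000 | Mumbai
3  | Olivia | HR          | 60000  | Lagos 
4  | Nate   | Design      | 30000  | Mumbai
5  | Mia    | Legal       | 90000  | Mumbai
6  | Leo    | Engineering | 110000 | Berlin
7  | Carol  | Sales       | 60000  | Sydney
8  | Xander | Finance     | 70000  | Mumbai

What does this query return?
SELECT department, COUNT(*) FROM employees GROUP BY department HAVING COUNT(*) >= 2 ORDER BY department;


Groups with count >= 2:
  Engineering: 3 -> PASS
  Design: 1 -> filtered out
  Finance: 1 -> filtered out
  HR: 1 -> filtered out
  Legal: 1 -> filtered out
  Sales: 1 -> filtered out


1 groups:
Engineering, 3


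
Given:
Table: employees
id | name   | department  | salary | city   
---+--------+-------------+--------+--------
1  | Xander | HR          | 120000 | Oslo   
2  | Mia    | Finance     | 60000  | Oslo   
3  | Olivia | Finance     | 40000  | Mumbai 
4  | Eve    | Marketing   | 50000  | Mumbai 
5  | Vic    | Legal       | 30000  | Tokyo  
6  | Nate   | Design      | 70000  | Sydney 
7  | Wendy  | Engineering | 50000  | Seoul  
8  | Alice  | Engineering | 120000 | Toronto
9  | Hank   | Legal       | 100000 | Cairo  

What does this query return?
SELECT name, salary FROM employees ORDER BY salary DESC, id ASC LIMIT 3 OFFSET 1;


Sort by salary DESC (id ASC tiebreak), then skip 1 and take 3
Rows 2 through 4

3 rows:
Alice, 120000
Hank, 100000
Nate, 70000


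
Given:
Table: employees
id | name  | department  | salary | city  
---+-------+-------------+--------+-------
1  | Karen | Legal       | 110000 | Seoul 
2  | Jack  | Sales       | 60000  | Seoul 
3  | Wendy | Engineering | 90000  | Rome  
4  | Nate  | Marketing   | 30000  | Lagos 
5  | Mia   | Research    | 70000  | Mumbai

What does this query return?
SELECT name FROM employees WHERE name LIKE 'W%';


LIKE 'W%' matches names starting with 'W'
Matching: 1

1 rows:
Wendy


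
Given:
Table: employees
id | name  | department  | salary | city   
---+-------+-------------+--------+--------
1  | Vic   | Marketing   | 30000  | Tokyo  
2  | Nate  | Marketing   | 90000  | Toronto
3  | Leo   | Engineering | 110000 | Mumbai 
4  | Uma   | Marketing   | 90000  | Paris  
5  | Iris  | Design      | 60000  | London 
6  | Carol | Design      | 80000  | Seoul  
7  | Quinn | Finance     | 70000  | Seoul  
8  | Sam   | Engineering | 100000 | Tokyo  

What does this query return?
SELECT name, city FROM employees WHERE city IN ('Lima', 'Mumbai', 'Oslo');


Filtering: city IN ('Lima', 'Mumbai', 'Oslo')
Matching: 1 rows

1 rows:
Leo, Mumbai


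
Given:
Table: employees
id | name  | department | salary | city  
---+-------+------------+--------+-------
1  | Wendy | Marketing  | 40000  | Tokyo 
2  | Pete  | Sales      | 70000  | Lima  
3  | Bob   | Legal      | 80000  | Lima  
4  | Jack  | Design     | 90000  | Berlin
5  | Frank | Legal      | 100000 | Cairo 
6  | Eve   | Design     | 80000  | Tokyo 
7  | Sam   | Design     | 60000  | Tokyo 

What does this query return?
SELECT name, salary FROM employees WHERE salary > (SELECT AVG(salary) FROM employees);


Subquery: AVG(salary) = 74285.71
Filtering: salary > 74285.71
  Bob (80000) -> MATCH
  Jack (90000) -> MATCH
  Frank (100000) -> MATCH
  Eve (80000) -> MATCH


4 rows:
Bob, 80000
Jack, 90000
Frank, 100000
Eve, 80000


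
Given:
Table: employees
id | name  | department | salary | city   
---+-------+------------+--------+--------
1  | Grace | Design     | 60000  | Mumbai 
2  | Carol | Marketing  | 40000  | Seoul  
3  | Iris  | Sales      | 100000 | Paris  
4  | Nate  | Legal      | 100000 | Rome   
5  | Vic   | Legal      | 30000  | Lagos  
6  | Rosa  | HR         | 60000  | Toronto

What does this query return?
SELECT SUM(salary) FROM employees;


SUM(salary) = 60000 + 40000 + 100000 + 100000 + 30000 + 60000 = 390000

390000


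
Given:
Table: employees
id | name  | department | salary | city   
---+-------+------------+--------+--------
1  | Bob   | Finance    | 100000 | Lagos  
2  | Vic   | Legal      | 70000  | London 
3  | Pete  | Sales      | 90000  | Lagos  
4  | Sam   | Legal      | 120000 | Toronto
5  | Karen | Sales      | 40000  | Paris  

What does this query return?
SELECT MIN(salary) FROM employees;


Salaries: 100000, 70000, 90000, 120000, 40000
MIN = 40000

40000


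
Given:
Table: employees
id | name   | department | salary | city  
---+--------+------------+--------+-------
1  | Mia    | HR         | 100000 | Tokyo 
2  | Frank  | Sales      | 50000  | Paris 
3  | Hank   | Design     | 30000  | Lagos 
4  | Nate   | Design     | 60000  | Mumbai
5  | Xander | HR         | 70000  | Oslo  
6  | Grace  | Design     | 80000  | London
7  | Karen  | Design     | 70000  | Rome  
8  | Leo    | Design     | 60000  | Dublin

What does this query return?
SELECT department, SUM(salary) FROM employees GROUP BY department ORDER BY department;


Summing salary within each department:
  Design: 30000 + 60000 + 80000 + 70000 + 60000 = 300000
  HR: 100000 + 70000 = 170000
  Sales: 50000 = 50000


3 groups:
Design, 300000
HR, 170000
Sales, 50000


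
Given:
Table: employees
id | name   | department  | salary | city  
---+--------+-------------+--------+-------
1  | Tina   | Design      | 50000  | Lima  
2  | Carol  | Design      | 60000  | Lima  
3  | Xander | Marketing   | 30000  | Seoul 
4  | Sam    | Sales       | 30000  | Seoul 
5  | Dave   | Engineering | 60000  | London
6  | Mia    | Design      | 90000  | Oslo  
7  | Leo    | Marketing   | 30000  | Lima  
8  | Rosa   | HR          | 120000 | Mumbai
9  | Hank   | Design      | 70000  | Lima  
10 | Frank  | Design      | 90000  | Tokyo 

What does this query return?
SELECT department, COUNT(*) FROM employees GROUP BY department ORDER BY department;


Assigning each row to its department group:
  Tina -> Design
  Carol -> Design
  Xander -> Marketing
  Sam -> Sales
  Dave -> Engineering
  Mia -> Design
  Leo -> Marketing
  Rosa -> HR
  Hank -> Design
  Frank -> Design


5 groups:
Design, 5
Engineering, 1
HR, 1
Marketing, 2
Sales, 1


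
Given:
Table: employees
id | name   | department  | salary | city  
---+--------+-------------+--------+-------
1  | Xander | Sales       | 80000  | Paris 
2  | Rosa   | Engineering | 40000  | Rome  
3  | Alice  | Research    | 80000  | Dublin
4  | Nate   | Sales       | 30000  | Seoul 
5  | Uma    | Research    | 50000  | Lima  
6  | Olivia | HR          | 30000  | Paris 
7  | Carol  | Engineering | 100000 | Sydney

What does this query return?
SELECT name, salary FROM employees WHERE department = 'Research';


Filtering: department = 'Research'
Matching rows: 2

2 rows:
Alice, 80000
Uma, 50000


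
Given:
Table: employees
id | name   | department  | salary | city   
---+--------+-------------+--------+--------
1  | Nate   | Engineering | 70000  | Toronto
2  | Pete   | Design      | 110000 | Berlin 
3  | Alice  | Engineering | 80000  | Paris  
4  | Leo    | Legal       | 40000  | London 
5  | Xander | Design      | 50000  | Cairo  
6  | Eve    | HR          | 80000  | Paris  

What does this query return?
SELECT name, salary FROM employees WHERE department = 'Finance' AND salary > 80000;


Filtering: department = 'Finance' AND salary > 80000
Matching: 0 rows

Empty result set (0 rows)


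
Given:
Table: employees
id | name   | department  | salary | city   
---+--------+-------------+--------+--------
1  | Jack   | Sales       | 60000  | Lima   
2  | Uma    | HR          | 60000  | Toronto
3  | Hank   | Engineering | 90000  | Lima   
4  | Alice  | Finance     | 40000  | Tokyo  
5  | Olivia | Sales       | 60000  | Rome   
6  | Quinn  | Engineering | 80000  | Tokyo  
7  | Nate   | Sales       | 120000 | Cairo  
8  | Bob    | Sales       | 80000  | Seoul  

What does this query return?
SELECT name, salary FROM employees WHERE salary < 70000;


Filtering: salary < 70000
Matching: 4 rows

4 rows:
Jack, 60000
Uma, 60000
Alice, 40000
Olivia, 60000


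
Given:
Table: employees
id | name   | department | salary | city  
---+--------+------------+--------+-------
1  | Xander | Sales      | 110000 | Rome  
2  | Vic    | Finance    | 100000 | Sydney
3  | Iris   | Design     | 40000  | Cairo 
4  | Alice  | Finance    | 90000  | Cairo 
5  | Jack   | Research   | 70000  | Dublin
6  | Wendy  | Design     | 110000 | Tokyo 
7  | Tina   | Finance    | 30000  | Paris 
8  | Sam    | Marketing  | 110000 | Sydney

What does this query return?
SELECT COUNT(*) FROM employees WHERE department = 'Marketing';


Counting rows where department = 'Marketing'
  Sam -> MATCH


1
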